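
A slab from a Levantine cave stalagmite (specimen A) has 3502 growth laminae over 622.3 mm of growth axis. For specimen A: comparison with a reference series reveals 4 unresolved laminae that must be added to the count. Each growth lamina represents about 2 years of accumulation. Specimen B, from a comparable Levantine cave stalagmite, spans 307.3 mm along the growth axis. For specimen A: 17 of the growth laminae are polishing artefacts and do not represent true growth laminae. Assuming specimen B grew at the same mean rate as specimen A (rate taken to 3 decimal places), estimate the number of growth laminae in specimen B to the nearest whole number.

1726 growth laminae

Specimen A: true growth lamina count = 3502 − 17 + 4 = 3489.
Specimen A: 3489 growth laminae at 2 years each span 3489 × 2 = 6978 years.
A: Extension rate ≈ 622.3 / 6978 = 0.089 mm/year.
Specimen B: 307.3 mm / 0.089 mm per year = 3452.81 years; at 2 years per growth lamina that is 3452.81 / 2 ≈ 1726 growth laminae.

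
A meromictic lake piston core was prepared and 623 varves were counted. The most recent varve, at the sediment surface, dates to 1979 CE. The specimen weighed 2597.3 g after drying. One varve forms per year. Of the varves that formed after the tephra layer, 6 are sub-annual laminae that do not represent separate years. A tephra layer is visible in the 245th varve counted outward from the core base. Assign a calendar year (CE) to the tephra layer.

623 − 245 = 378 varves lie beyond the tephra layer toward the sediment surface.
Excluding 6 false varves: 378 − 6 = 372.
Counting back 372 years from 1979 CE places the tephra layer in 1979 − 372 = 1607 CE.

1607 CE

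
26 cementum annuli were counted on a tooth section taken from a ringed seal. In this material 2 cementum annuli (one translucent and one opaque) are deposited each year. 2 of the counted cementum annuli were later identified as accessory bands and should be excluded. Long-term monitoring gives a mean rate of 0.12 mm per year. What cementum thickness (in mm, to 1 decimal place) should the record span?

1.4 mm

After corrections the count is 26 − 2 = 24 cementum annuli.
With 2 cementum annuli per year, 24 / 2 = 12 years.
12 years at 0.12 mm/year gives 0.12 × 12 = 1.4 mm.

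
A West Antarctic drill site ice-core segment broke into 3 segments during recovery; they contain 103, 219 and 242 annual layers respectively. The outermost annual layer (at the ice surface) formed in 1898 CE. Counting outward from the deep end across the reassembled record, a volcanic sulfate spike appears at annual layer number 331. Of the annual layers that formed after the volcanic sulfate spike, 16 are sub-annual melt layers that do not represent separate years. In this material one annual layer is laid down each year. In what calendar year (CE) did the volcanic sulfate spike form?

Total annual layers = 103 + 219 + 242 = 564.
Between annual layer 331 and the ice surface there are 564 − 331 = 233 annual layers.
233 − 16 false = 217 true annual layers after the volcanic sulfate spike.
Counting back 217 years from 1898 CE places the volcanic sulfate spike in 1898 − 217 = 1681 CE.

1681 CE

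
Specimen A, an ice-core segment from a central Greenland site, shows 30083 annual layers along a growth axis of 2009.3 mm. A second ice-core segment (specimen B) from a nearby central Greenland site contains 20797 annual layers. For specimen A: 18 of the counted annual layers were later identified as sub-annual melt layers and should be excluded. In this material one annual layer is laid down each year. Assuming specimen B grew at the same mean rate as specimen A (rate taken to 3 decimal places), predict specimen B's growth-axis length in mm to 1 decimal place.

Specimen A: correcting the raw count gives 30083 − 18 = 30065 true annual layers.
A: Mean rate = 2009.3 mm / 30065 years ≈ 0.067 mm/year.
For B, 0.067 mm/year × 20797 years = 1393.4 mm.

1393.4 mm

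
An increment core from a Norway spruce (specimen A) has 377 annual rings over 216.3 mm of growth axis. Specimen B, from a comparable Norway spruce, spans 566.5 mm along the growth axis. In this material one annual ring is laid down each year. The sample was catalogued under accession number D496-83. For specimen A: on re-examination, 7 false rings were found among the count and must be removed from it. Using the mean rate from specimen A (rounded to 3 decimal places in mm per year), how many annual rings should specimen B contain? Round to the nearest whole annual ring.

968 annual rings

Specimen A: true annual ring count = 377 − 7 = 370.
A: Mean rate = 216.3 mm / 370 years ≈ 0.585 mm per year.
Specimen B: 566.5 mm / 0.585 mm per year = 968.38 years ≈ 968 annual rings.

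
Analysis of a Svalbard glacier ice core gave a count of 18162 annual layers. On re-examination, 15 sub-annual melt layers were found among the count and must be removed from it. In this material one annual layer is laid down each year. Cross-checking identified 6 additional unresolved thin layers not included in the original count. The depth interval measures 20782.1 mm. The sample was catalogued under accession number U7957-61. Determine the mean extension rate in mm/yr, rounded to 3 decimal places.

1.145 mm/yr

Correcting the raw count gives 18162 − 15 + 6 = 18153 true annual layers.
Extension rate ≈ 20782.1 / 18153 = 1.145 mm/yr.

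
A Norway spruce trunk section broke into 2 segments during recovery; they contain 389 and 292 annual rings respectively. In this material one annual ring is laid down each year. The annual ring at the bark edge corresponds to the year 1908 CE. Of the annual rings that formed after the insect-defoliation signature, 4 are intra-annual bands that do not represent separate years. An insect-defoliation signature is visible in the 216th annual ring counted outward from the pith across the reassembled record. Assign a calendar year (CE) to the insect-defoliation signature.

Total annual rings = 389 + 292 = 681.
The insect-defoliation signature sits at annual ring 216 from the pith, so 681 − 216 = 465 annual rings formed after it.
Removing the 4 false annual rings leaves 465 − 4 = 461 true annual rings beyond the insect-defoliation signature.
The annual ring at the bark edge is 1908 CE, so the insect-defoliation signature dates to 1908 − 461 = 1447 CE.

1447 CE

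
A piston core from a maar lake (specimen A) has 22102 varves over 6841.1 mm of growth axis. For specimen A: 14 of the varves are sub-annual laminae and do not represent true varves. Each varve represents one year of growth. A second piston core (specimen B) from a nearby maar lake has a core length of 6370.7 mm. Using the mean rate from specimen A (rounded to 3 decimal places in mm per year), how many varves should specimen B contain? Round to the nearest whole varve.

Specimen A: true varve count = 22102 − 14 = 22088.
A: 6841.1 mm over 22088 years gives 6841.1 / 22088 ≈ 0.310 mm/year.
B spans 6370.7 / 0.310 = 20550.65 years ≈ 20551 varves.

20551 varves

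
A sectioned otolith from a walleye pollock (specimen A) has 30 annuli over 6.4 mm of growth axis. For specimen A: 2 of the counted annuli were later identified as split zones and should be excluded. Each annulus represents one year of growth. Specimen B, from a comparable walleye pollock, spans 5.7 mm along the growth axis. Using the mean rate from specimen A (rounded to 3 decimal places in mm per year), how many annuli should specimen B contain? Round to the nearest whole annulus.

Specimen A: adjusted count: 30 − 2 = 28 annuli.
A: Extension rate ≈ 6.4 / 28 = 0.229 mm per year.
For B, 5.7 / 0.229 = 24.89 years ≈ 25 annuli.

25 annuli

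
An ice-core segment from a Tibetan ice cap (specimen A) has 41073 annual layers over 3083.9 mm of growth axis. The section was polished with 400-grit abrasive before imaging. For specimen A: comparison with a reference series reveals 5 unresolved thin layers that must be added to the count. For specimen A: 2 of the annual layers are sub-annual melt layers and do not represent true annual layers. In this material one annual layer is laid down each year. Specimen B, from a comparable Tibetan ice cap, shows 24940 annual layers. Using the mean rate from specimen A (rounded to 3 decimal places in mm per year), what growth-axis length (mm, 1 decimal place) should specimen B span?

1870.5 mm

Specimen A: true annual layer count = 41073 − 2 + 5 = 41076.
A: Mean rate = 3083.9 mm / 41076 years ≈ 0.075 mm/yr.
For B, 0.075 mm/year × 24940 years = 1870.5 mm.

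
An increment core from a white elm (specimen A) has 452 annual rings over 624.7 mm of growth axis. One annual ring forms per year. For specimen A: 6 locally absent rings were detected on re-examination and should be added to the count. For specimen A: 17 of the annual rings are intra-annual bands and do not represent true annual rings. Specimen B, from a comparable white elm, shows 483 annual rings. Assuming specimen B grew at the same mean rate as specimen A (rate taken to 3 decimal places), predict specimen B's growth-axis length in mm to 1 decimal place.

Specimen A: after corrections the count is 452 − 17 + 6 = 441 annual rings.
A: 624.7 mm over 441 years gives 624.7 / 441 ≈ 1.417 mm/yr.
For B, 1.417 mm/year × 483 years = 684.4 mm.

684.4 mm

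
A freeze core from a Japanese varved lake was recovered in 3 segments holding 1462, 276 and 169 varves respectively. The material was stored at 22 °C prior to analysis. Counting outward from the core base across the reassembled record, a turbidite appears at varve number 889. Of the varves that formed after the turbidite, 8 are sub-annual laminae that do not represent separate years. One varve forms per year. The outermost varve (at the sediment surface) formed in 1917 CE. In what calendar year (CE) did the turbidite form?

907 CE

Total varves = 1462 + 276 + 169 = 1907.
Between varve 889 and the sediment surface there are 1907 − 889 = 1018 varves.
Removing the 8 false varves leaves 1018 − 8 = 1010 true varves beyond the turbidite.
1917 − 1010 = 907 CE.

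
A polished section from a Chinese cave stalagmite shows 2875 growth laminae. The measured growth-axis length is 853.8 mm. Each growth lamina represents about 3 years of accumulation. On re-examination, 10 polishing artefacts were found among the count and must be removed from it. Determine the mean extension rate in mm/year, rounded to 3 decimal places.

0.099 mm/year

Correcting the raw count gives 2875 − 10 = 2865 true growth laminae.
At 3 years per growth lamina, 2865 × 3 = 8595 years.
853.8 mm over 8595 years gives 853.8 / 8595 ≈ 0.099 mm/year.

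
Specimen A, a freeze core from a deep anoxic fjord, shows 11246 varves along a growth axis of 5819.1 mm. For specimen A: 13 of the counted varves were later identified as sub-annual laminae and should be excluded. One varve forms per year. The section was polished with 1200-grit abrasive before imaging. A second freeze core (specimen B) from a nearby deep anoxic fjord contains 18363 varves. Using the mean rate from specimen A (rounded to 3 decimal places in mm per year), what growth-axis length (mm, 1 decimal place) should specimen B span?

Specimen A: after corrections the count is 11246 − 13 = 11233 varves.
A: 5819.1 mm over 11233 years gives 5819.1 / 11233 ≈ 0.518 mm per year.
Length of B = 0.518 × 18363 = 9512.0 mm.

9512.0 mm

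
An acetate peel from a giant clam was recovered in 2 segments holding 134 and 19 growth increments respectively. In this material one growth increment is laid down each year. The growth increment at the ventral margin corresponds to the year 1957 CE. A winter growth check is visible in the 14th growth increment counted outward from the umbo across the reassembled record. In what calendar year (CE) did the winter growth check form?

Total growth increments = 134 + 19 = 153.
The winter growth check sits at growth increment 14 from the umbo, so 153 − 14 = 139 growth increments formed after it.
1957 − 139 = 1818 CE.

1818 CE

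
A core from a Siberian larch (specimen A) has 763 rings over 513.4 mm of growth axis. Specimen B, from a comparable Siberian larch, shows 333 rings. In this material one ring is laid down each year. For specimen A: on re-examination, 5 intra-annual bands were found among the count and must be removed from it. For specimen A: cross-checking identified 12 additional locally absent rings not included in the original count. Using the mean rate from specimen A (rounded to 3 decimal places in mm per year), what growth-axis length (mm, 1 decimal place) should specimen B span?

222.1 mm

Specimen A: after corrections the count is 763 − 5 + 12 = 770 rings.
A: Mean rate = 513.4 mm / 770 years ≈ 0.667 mm per year.
Length of B = 0.667 × 333 = 222.1 mm.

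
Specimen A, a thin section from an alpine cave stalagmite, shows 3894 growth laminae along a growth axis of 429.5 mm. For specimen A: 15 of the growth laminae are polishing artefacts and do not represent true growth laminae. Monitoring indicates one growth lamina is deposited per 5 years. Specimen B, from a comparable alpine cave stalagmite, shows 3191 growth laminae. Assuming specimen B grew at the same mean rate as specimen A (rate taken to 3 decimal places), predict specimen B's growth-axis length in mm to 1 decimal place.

Specimen A: correcting the raw count gives 3894 − 15 = 3879 true growth laminae.
Specimen A: at 5 years per growth lamina, 3879 × 5 = 19395 years.
A: Mean rate = 429.5 mm / 19395 years ≈ 0.022 mm/year.
Specimen B: 3191 growth laminae at 5 years each span 3191 × 5 = 15955 years. Length of B = 0.022 × 15955 = 351.0 mm.

351.0 mm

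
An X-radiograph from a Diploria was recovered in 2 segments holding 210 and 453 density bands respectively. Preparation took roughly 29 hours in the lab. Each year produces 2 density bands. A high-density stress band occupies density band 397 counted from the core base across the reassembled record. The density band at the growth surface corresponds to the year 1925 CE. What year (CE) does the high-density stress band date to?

Total density bands = 210 + 453 = 663.
663 − 397 = 266 density bands lie beyond the high-density stress band toward the growth surface.
266 density bands at 2 per year is 266 / 2 = 133 years.
1925 − 133 = 1792 CE.

1792 CE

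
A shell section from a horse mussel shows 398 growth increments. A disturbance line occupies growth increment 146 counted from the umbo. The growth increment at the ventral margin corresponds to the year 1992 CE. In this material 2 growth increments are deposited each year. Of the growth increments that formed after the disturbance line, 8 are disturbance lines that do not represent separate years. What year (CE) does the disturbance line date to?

1870 CE

398 − 146 = 252 growth increments lie beyond the disturbance line toward the ventral margin.
Excluding 8 false growth increments: 252 − 8 = 244.
244 growth increments at 2 per year is 244 / 2 = 122 years.
The growth increment at the ventral margin is 1992 CE, so the disturbance line dates to 1992 − 122 = 1870 CE.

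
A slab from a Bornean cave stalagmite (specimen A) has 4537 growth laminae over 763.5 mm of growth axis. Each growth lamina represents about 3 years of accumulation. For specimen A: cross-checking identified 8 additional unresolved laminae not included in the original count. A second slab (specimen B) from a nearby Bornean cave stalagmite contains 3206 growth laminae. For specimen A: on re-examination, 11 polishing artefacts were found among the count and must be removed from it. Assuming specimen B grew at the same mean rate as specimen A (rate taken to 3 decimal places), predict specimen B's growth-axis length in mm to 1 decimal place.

538.6 mm

Specimen A: adjusted count: 4537 − 11 + 8 = 4534 growth laminae.
Specimen A: multiplying by 3 years per growth lamina: 4534 × 3 = 13602 years.
A: Mean rate = 763.5 mm / 13602 years ≈ 0.056 mm per year.
Specimen B: 3206 growth laminae at 3 years each span 3206 × 3 = 9618 years. For B, 0.056 mm/year × 9618 years = 538.6 mm.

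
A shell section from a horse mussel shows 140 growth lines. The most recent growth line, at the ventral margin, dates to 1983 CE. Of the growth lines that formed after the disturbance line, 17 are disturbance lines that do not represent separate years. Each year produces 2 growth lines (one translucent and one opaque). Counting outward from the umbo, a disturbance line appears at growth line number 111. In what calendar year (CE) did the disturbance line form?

1977 CE

140 − 111 = 29 growth lines lie beyond the disturbance line toward the ventral margin.
Excluding 17 false growth lines: 29 − 17 = 12.
With 2 growth lines per year, 12 / 2 = 6 years.
The growth line at the ventral margin is 1983 CE, so the disturbance line dates to 1983 − 6 = 1977 CE.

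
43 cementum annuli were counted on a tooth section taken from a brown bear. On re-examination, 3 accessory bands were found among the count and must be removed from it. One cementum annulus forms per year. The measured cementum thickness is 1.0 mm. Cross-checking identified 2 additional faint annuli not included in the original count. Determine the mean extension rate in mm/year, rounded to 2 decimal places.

0.02 mm/year

Correcting the raw count gives 43 − 3 + 2 = 42 true cementum annuli.
Extension rate ≈ 1.0 / 42 = 0.02 mm/year.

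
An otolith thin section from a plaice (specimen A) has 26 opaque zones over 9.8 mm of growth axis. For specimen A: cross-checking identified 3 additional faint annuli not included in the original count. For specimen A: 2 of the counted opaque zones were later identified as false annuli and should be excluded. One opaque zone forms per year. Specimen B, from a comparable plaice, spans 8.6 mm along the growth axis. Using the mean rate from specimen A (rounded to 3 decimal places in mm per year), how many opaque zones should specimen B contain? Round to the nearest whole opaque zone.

Specimen A: adjusted count: 26 − 2 + 3 = 27 opaque zones.
A: Mean rate = 9.8 mm / 27 years ≈ 0.363 mm/yr.
Specimen B: 8.6 mm / 0.363 mm per year = 23.69 years ≈ 24 opaque zones.

24 opaque zones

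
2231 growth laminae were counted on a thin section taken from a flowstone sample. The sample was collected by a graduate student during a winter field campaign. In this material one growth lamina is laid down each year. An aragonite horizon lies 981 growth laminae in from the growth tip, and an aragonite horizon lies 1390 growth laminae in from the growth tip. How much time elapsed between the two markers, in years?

409 yr

The two markers are separated by 1390 − 981 = 409 growth laminae.
At one growth lamina per year, 409 years elapsed between them.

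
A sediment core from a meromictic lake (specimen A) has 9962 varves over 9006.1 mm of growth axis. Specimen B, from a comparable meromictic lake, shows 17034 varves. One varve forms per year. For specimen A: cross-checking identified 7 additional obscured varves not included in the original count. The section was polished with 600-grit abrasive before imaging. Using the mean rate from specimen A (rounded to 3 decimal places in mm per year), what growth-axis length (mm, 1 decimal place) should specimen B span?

15381.7 mm

Specimen A: correcting the raw count gives 9962 + 7 = 9969 true varves.
A: Mean rate = 9006.1 mm / 9969 years ≈ 0.903 mm/year.
Length of B = 0.903 × 17034 = 15381.7 mm.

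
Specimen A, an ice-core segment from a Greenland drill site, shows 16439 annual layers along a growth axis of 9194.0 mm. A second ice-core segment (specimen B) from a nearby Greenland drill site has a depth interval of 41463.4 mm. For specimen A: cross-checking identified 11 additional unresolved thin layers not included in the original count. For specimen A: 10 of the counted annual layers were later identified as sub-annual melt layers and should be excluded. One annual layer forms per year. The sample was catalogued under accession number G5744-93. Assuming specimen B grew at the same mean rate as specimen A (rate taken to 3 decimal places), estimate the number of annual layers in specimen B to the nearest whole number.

Specimen A: after corrections the count is 16439 − 10 + 11 = 16440 annual layers.
A: 9194.0 mm over 16440 years gives 9194.0 / 16440 ≈ 0.559 mm/year.
B spans 41463.4 / 0.559 = 74174.24 years ≈ 74174 annual layers.

74174 annual layers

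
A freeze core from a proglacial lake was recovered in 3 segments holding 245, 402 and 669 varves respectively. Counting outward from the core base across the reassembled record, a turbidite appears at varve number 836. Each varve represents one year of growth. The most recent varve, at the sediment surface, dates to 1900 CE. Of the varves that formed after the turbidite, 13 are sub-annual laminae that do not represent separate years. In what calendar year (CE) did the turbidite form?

Total varves = 245 + 402 + 669 = 1316.
Between varve 836 and the sediment surface there are 1316 − 836 = 480 varves.
480 − 13 false = 467 true varves after the turbidite.
Counting back 467 years from 1900 CE places the turbidite in 1900 − 467 = 1433 CE.

1433 CE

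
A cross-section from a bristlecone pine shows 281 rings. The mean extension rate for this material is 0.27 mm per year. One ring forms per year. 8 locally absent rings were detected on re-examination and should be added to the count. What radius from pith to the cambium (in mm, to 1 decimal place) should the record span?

78.0 mm

Correcting the raw count gives 281 + 8 = 289 true rings.
Predicted length = 0.27 mm/year × 289 years = 78.0 mm.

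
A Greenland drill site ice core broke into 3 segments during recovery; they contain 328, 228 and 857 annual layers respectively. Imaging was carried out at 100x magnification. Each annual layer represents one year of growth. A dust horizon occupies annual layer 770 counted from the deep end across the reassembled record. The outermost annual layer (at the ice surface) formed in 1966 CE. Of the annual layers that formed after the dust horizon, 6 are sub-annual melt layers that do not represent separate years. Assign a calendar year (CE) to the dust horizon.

1329 CE

Total annual layers = 328 + 228 + 857 = 1413.
The dust horizon sits at annual layer 770 from the deep end, so 1413 − 770 = 643 annual layers formed after it.
643 − 6 false = 637 true annual layers after the dust horizon.
Counting back 637 years from 1966 CE places the dust horizon in 1966 − 637 = 1329 CE.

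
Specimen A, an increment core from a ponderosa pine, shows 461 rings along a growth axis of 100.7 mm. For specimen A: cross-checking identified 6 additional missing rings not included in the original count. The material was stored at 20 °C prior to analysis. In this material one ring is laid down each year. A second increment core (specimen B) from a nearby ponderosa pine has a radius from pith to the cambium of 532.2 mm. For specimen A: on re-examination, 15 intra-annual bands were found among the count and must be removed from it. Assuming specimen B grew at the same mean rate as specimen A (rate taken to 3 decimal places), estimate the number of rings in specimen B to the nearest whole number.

2387 rings

Specimen A: correcting the raw count gives 461 − 15 + 6 = 452 true rings.
A: 100.7 mm over 452 years gives 100.7 / 452 ≈ 0.223 mm/year.
For B, 532.2 / 0.223 = 2386.55 years ≈ 2387 rings.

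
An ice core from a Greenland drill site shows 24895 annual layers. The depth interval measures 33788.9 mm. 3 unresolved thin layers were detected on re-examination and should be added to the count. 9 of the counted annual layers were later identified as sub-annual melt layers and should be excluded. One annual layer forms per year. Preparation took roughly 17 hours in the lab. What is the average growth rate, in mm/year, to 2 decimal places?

1.36 mm/year

True annual layer count = 24895 − 9 + 3 = 24889.
Mean rate = 33788.9 mm / 24889 years ≈ 1.36 mm/year.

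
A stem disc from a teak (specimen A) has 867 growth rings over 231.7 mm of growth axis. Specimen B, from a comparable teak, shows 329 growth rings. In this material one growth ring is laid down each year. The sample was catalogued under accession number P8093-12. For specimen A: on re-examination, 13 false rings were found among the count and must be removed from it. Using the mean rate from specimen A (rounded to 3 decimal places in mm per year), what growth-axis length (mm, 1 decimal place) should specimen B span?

89.2 mm

Specimen A: after corrections the count is 867 − 13 = 854 growth rings.
A: Mean rate = 231.7 mm / 854 years ≈ 0.271 mm/yr.
Length of B = 0.271 × 329 = 89.2 mm.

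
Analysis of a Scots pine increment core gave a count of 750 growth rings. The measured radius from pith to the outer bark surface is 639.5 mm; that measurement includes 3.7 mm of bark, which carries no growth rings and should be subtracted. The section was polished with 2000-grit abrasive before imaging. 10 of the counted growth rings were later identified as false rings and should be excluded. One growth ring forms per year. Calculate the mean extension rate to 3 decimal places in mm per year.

0.859 mm per year

After corrections the count is 750 − 10 = 740 growth rings.
The growth record spans 639.5 − 3.7 = 635.8 mm.
Mean rate = 635.8 mm / 740 years ≈ 0.859 mm per year.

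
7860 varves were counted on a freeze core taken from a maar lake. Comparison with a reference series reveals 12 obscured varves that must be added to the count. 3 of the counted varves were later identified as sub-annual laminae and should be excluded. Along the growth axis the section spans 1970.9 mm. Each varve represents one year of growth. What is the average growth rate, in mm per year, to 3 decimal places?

Correcting the raw count gives 7860 − 3 + 12 = 7869 true varves.
1970.9 mm over 7869 years gives 1970.9 / 7869 ≈ 0.250 mm per year.

0.250 mm per year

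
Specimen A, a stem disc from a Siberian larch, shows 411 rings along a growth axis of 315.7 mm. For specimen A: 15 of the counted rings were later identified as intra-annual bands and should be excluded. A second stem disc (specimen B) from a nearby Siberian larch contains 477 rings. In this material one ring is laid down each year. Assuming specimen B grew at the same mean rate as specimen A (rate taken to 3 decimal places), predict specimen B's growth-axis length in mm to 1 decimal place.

Specimen A: after corrections the count is 411 − 15 = 396 rings.
A: Mean rate = 315.7 mm / 396 years ≈ 0.797 mm per year.
Length of B = 0.797 × 477 = 380.2 mm.

380.2 mm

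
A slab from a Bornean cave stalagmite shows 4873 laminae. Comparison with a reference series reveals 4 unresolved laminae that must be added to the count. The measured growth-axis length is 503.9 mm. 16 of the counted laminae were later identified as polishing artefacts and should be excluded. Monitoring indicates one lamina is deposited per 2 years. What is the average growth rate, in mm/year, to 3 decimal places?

After corrections the count is 4873 − 16 + 4 = 4861 laminae.
4861 laminae at 2 years each span 4861 × 2 = 9722 years.
503.9 mm over 9722 years gives 503.9 / 9722 ≈ 0.052 mm/year.

0.052 mm/year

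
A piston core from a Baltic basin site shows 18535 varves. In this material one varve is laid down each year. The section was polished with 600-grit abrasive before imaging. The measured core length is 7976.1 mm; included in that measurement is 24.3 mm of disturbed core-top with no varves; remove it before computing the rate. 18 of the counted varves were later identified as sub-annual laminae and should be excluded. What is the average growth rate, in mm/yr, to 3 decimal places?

0.429 mm/yr

Correcting the raw count gives 18535 − 18 = 18517 true varves.
Removing the 24.3 mm offcut leaves 7976.1 − 24.3 = 7951.8 mm.
Mean rate = 7951.8 mm / 18517 years ≈ 0.429 mm/yr.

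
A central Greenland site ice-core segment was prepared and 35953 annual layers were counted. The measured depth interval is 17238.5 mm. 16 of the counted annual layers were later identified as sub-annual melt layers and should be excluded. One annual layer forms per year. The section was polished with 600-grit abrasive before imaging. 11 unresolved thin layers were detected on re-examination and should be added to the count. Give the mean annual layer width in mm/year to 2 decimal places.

0.48 mm/year

True annual layer count = 35953 − 16 + 11 = 35948.
Mean rate = 17238.5 mm / 35948 years ≈ 0.48 mm/year.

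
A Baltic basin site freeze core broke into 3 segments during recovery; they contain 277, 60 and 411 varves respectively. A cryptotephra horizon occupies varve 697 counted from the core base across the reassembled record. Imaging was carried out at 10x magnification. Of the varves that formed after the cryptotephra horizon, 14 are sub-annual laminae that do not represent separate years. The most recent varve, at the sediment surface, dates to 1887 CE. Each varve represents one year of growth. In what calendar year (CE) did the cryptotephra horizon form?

Total varves = 277 + 60 + 411 = 748.
Between varve 697 and the sediment surface there are 748 − 697 = 51 varves.
Removing the 14 false varves leaves 51 − 14 = 37 true varves beyond the cryptotephra horizon.
1887 − 37 = 1850 CE.

1850 CE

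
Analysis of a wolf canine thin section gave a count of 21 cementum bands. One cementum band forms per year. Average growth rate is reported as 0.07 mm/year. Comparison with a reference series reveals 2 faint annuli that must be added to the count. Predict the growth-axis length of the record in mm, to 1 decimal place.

1.6 mm

Adjusted count: 21 + 2 = 23 cementum bands.
Predicted length = 0.07 mm/year × 23 years = 1.6 mm.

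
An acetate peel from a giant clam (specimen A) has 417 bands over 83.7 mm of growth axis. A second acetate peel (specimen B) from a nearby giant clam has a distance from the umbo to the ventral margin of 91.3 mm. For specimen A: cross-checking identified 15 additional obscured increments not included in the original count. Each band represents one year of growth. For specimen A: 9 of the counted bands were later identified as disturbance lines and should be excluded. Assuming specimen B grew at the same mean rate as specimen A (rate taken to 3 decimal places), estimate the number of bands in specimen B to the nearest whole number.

Specimen A: true band count = 417 − 9 + 15 = 423.
A: 83.7 mm over 423 years gives 83.7 / 423 ≈ 0.198 mm/year.
Specimen B: 91.3 mm / 0.198 mm per year = 461.11 years ≈ 461 bands.

461 bands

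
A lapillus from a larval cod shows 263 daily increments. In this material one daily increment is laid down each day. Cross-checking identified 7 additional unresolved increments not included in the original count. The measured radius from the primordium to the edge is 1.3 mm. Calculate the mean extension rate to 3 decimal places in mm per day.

0.005 mm per day

Adjusted count: 263 + 7 = 270 daily increments.
Mean rate = 1.3 mm / 270 days ≈ 0.005 mm per day.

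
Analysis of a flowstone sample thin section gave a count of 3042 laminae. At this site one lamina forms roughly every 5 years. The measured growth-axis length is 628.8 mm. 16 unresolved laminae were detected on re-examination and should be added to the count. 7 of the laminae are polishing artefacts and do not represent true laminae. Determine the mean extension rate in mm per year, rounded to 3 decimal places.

Adjusted count: 3042 − 7 + 16 = 3051 laminae.
At 5 years per lamina, 3051 × 5 = 15255 years.
Extension rate ≈ 628.8 / 15255 = 0.041 mm per year.

0.041 mm per year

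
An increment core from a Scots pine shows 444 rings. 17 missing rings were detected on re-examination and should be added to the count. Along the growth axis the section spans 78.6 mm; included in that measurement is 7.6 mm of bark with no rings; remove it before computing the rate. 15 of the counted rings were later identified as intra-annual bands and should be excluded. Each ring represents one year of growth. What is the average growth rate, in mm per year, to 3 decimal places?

0.159 mm per year

Adjusted count: 444 − 15 + 17 = 446 rings.
The growth record spans 78.6 − 7.6 = 71.0 mm.
71.0 mm over 446 years gives 71.0 / 446 ≈ 0.159 mm per year.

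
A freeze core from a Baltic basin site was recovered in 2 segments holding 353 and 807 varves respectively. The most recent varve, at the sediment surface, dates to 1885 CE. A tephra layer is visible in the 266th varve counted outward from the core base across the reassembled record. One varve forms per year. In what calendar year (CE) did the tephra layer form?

991 CE

Total varves = 353 + 807 = 1160.
1160 − 266 = 894 varves lie beyond the tephra layer toward the sediment surface.
1885 − 894 = 991 CE.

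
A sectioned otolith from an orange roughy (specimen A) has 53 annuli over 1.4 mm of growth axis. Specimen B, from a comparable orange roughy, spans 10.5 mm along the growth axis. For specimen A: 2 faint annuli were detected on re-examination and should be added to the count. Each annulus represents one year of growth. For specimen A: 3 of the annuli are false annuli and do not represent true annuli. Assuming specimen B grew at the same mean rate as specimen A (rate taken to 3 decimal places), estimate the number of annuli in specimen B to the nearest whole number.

Specimen A: adjusted count: 53 − 3 + 2 = 52 annuli.
A: 1.4 mm over 52 years gives 1.4 / 52 ≈ 0.027 mm/yr.
For B, 10.5 / 0.027 = 388.89 years ≈ 389 annuli.

389 annuli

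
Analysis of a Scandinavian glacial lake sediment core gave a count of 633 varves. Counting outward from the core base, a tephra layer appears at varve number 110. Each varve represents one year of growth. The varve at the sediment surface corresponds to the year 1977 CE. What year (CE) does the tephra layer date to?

1454 CE

Between varve 110 and the sediment surface there are 633 − 110 = 523 varves.
1977 − 523 = 1454 CE.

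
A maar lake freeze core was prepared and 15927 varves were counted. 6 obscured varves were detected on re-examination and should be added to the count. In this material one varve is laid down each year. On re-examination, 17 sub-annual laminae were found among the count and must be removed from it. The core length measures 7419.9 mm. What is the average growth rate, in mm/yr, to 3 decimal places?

After corrections the count is 15927 − 17 + 6 = 15916 varves.
Mean rate = 7419.9 mm / 15916 years ≈ 0.466 mm/yr.

0.466 mm/yr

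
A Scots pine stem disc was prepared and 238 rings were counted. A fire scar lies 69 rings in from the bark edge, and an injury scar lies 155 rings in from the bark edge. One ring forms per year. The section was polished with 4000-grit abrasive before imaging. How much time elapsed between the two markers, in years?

86 years

155 − 69 = 86 rings lie between the two events.
At one ring per year, 86 years elapsed between them.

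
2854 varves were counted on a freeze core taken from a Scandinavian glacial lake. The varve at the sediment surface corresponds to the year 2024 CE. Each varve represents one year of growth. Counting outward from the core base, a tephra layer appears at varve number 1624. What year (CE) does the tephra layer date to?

794 CE

2854 − 1624 = 1230 varves lie beyond the tephra layer toward the sediment surface.
The varve at the sediment surface is 2024 CE, so the tephra layer dates to 2024 − 1230 = 794 CE.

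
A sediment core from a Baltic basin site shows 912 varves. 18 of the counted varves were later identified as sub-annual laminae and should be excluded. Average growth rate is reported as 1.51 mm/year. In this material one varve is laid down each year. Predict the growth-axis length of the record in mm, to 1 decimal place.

Adjusted count: 912 − 18 = 894 varves.
894 years at 1.51 mm/year gives 1.51 × 894 = 1349.9 mm.

1349.9 mm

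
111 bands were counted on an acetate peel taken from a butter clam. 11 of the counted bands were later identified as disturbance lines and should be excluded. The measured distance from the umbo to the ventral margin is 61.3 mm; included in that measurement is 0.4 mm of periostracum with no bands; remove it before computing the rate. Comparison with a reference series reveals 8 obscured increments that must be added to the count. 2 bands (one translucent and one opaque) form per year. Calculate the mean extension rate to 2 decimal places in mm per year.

Correcting the raw count gives 111 − 11 + 8 = 108 true bands.
Dividing by 2 bands per year: 108 / 2 = 54 years.
Net length = 61.3 − 0.4 = 60.9 mm.
Mean rate = 60.9 mm / 54 years ≈ 1.13 mm per year.

1.13 mm per year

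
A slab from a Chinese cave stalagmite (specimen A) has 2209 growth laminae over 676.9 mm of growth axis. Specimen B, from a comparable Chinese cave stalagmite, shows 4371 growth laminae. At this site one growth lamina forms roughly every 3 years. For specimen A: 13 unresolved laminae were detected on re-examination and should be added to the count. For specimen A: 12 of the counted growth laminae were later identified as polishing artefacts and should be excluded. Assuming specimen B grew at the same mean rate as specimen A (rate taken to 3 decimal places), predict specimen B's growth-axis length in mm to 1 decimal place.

1337.5 mm

Specimen A: correcting the raw count gives 2209 − 12 + 13 = 2210 true growth laminae.
Specimen A: multiplying by 3 years per growth lamina: 2210 × 3 = 6630 years.
A: 676.9 mm over 6630 years gives 676.9 / 6630 ≈ 0.102 mm/year.
Specimen B: at 3 years per growth lamina, 4371 × 3 = 13113 years. Length of B = 0.102 × 13113 = 1337.5 mm.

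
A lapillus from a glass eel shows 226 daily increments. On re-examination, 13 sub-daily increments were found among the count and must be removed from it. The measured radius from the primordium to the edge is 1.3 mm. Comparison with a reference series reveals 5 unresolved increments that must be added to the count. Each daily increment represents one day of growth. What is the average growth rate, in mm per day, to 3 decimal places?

After corrections the count is 226 − 13 + 5 = 218 daily increments.
Mean rate = 1.3 mm / 218 days ≈ 0.006 mm per day.

0.006 mm per day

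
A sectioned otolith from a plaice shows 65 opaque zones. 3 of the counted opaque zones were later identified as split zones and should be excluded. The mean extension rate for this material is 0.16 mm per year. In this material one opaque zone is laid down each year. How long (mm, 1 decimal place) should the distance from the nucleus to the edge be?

9.9 mm

Adjusted count: 65 − 3 = 62 opaque zones.
Predicted length = 0.16 mm/year × 62 years = 9.9 mm.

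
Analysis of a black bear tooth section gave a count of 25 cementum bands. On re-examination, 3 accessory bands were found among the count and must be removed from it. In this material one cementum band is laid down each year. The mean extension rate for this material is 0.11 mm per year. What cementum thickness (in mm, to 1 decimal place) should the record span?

Adjusted count: 25 − 3 = 22 cementum bands.
Predicted length = 0.11 mm/year × 22 years = 2.4 mm.

2.4 mm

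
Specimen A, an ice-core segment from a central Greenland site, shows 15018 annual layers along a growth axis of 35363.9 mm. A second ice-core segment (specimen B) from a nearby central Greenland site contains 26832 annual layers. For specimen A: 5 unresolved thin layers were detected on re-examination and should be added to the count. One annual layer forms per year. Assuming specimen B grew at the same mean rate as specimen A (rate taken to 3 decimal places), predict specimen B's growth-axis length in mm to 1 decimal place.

63162.5 mm

Specimen A: true annual layer count = 15018 + 5 = 15023.
A: 35363.9 mm over 15023 years gives 35363.9 / 15023 ≈ 2.354 mm per year.
Length of B = 2.354 × 26832 = 63162.5 mm.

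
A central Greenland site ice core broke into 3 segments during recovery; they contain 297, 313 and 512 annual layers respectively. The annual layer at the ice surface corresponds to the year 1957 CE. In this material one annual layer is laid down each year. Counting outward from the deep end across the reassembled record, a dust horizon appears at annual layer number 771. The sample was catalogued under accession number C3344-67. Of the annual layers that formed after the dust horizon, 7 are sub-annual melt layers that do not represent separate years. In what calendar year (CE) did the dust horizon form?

1613 CE

Total annual layers = 297 + 313 + 512 = 1122.
Between annual layer 771 and the ice surface there are 1122 − 771 = 351 annual layers.
351 − 7 false = 344 true annual layers after the dust horizon.
Counting back 344 years from 1957 CE places the dust horizon in 1957 − 344 = 1613 CE.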